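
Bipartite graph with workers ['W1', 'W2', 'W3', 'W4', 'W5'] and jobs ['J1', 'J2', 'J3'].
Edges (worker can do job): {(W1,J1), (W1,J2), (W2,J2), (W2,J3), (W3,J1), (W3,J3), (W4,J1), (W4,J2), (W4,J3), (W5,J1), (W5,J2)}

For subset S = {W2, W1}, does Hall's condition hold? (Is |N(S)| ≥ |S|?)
Yes: |N(S)| = 3, |S| = 2

Subset S = {W2, W1}
Neighbors N(S) = {J1, J2, J3}

|N(S)| = 3, |S| = 2
Hall's condition: |N(S)| ≥ |S| is satisfied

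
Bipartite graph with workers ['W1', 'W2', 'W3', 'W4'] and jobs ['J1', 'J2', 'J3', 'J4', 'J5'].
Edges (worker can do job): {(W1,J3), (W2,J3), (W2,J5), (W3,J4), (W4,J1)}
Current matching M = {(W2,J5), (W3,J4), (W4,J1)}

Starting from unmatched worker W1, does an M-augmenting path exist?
Yes: W1 → J3

An M-augmenting path alternates non-matching / matching edges, starting and ending at unmatched vertices.
Path: W1 → J3
(J3 is unmatched in M, so the path is augmenting.)
Flipping edges along this path would increase |M| from 3 to 4.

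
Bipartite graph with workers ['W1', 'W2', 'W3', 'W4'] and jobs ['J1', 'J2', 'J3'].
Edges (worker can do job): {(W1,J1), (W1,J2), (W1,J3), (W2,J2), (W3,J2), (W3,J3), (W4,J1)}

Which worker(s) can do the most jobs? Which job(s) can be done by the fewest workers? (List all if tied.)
Most versatile: W1 (3 jobs); Least covered: J1, J3 (2 workers)

Worker degrees (jobs they can do): W1:3, W2:1, W3:2, W4:1
Job degrees (workers who can do it): J1:2, J2:3, J3:2

Maximum worker degree is 3, achieved by: W1
Minimum job degree is 2, achieved by: J1, J3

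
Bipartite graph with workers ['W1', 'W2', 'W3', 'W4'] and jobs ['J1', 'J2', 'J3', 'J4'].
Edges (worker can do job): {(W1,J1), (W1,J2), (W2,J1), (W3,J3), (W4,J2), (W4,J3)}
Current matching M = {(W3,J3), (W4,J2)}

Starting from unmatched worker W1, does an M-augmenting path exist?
Yes: W1 → J1

An M-augmenting path alternates non-matching / matching edges, starting and ending at unmatched vertices.
Path: W1 → J1
(J1 is unmatched in M, so the path is augmenting.)
Flipping edges along this path would increase |M| from 2 to 3.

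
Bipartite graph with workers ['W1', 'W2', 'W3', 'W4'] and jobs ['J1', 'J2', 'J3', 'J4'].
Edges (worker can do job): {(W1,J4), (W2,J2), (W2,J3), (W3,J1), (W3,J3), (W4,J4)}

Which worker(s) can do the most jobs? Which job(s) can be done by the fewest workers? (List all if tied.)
Most versatile: W2, W3 (2 jobs); Least covered: J1, J2 (1 workers)

Worker degrees (jobs they can do): W1:1, W2:2, W3:2, W4:1
Job degrees (workers who can do it): J1:1, J2:1, J3:2, J4:2

Maximum worker degree is 2, achieved by: W2, W3
Minimum job degree is 1, achieved by: J1, J2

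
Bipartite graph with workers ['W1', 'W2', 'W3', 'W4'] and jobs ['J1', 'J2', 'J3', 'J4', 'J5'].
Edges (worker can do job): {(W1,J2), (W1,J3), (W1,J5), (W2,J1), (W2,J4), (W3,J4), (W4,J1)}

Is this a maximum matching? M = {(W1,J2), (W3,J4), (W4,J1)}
Yes, size 3 is maximum

Proposed matching has size 3.
Maximum matching size for this graph: 3.

This is a maximum matching.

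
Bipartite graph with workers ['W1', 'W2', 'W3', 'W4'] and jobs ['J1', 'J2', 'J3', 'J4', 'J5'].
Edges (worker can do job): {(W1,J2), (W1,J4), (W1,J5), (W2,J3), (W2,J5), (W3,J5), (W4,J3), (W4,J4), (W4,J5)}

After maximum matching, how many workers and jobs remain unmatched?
Unmatched: 0 workers, 1 jobs

Maximum matching size: 4
Workers: 4 total, 4 matched, 0 unmatched
Jobs: 5 total, 4 matched, 1 unmatched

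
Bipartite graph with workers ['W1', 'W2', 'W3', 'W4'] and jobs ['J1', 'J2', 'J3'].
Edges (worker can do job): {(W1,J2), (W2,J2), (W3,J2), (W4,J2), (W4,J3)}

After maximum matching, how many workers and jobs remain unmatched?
Unmatched: 2 workers, 1 jobs

Maximum matching size: 2
Workers: 4 total, 2 matched, 2 unmatched
Jobs: 3 total, 2 matched, 1 unmatched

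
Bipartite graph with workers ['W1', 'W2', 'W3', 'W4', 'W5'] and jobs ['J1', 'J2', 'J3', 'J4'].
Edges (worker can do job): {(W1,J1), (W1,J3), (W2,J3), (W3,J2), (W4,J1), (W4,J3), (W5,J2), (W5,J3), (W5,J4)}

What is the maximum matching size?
Maximum matching size = 4

Maximum matching: {(W1,J1), (W3,J2), (W4,J3), (W5,J4)}
Size: 4

This assigns 4 workers to 4 distinct jobs.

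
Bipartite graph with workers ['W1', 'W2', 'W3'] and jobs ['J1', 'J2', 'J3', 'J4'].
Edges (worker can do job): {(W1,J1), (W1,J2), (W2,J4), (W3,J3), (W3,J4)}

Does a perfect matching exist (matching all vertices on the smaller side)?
Yes, perfect matching exists (size 3)

Perfect matching: {(W1,J1), (W2,J4), (W3,J3)}
All 3 vertices on the smaller side are matched.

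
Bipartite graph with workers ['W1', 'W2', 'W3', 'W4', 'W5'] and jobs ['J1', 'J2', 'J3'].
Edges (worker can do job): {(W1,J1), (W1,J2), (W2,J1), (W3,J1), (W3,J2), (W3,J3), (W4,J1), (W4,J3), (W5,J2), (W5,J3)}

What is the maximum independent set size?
Maximum independent set = 5

By König's theorem:
- Min vertex cover = Max matching = 3
- Max independent set = Total vertices - Min vertex cover
- Max independent set = 8 - 3 = 5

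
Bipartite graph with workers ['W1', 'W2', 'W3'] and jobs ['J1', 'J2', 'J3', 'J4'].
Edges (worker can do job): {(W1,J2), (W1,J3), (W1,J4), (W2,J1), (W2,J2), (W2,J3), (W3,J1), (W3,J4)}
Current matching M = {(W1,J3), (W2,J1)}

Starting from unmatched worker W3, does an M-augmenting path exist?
Yes: W3 → J4

An M-augmenting path alternates non-matching / matching edges, starting and ending at unmatched vertices.
Path: W3 → J4
(J4 is unmatched in M, so the path is augmenting.)
Flipping edges along this path would increase |M| from 2 to 3.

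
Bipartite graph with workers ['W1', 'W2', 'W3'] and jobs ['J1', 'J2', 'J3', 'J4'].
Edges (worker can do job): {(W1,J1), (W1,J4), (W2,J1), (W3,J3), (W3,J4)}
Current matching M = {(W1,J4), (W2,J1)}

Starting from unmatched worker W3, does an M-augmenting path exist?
Yes: W3 → J3

An M-augmenting path alternates non-matching / matching edges, starting and ending at unmatched vertices.
Path: W3 → J3
(J3 is unmatched in M, so the path is augmenting.)
Flipping edges along this path would increase |M| from 2 to 3.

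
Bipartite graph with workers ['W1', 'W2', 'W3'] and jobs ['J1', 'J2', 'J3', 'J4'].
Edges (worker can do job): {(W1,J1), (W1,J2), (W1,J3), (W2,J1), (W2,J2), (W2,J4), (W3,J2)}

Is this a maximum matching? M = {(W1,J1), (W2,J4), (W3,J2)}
Yes, size 3 is maximum

Proposed matching has size 3.
Maximum matching size for this graph: 3.

This is a maximum matching.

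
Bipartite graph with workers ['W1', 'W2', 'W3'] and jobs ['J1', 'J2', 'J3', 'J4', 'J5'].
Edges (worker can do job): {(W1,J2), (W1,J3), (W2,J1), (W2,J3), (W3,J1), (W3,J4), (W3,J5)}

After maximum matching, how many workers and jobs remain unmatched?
Unmatched: 0 workers, 2 jobs

Maximum matching size: 3
Workers: 3 total, 3 matched, 0 unmatched
Jobs: 5 total, 3 matched, 2 unmatched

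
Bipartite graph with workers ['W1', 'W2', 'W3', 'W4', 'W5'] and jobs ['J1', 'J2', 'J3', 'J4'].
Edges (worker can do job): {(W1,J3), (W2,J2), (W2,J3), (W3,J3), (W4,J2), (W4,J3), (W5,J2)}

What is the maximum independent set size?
Maximum independent set = 7

By König's theorem:
- Min vertex cover = Max matching = 2
- Max independent set = Total vertices - Min vertex cover
- Max independent set = 9 - 2 = 7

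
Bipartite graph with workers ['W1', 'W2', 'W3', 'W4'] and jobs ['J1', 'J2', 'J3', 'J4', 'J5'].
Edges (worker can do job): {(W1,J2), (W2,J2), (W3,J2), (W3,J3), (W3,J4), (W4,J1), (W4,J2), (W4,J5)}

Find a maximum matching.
Matching: {(W1,J2), (W3,J3), (W4,J5)}

Maximum matching (size 3):
  W1 → J2
  W3 → J3
  W4 → J5

Each worker is assigned to at most one job, and each job to at most one worker.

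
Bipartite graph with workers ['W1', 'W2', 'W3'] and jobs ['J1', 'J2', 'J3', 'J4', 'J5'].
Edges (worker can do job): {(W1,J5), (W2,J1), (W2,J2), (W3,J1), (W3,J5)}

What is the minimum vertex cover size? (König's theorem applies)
Minimum vertex cover size = 3

By König's theorem: in bipartite graphs,
min vertex cover = max matching = 3

Maximum matching has size 3, so minimum vertex cover also has size 3.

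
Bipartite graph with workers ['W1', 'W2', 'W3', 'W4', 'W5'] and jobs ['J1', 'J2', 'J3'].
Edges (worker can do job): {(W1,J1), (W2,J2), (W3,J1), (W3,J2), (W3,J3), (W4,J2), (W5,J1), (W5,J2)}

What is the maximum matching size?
Maximum matching size = 3

Maximum matching: {(W1,J1), (W3,J3), (W5,J2)}
Size: 3

This assigns 3 workers to 3 distinct jobs.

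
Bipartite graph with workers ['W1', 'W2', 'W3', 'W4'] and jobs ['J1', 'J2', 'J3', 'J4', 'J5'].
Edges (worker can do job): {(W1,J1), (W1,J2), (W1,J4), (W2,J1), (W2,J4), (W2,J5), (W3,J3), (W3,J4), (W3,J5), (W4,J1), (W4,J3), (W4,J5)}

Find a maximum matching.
Matching: {(W1,J2), (W2,J1), (W3,J4), (W4,J5)}

Maximum matching (size 4):
  W1 → J2
  W2 → J1
  W3 → J4
  W4 → J5

Each worker is assigned to at most one job, and each job to at most one worker.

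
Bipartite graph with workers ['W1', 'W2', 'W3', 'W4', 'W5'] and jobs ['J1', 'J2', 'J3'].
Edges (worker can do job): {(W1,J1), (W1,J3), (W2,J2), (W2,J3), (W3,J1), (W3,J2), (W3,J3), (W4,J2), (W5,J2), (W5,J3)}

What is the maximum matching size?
Maximum matching size = 3

Maximum matching: {(W1,J1), (W3,J2), (W5,J3)}
Size: 3

This assigns 3 workers to 3 distinct jobs.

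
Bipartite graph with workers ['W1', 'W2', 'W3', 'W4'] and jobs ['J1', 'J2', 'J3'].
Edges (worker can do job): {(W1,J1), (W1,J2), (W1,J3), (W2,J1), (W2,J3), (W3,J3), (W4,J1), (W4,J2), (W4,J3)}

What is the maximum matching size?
Maximum matching size = 3

Maximum matching: {(W1,J1), (W3,J3), (W4,J2)}
Size: 3

This assigns 3 workers to 3 distinct jobs.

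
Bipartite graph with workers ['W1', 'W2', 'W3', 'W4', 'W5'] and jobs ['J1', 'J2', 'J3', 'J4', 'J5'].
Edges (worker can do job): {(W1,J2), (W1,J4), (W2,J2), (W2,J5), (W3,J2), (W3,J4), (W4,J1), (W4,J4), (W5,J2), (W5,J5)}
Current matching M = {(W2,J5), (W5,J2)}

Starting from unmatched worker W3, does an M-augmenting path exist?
Yes: W3 → J4

An M-augmenting path alternates non-matching / matching edges, starting and ending at unmatched vertices.
Path: W3 → J4
(J4 is unmatched in M, so the path is augmenting.)
Flipping edges along this path would increase |M| from 2 to 3.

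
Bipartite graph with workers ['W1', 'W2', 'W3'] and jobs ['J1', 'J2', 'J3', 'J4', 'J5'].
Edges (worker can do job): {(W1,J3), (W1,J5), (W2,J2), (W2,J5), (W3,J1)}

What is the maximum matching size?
Maximum matching size = 3

Maximum matching: {(W1,J3), (W2,J5), (W3,J1)}
Size: 3

This assigns 3 workers to 3 distinct jobs.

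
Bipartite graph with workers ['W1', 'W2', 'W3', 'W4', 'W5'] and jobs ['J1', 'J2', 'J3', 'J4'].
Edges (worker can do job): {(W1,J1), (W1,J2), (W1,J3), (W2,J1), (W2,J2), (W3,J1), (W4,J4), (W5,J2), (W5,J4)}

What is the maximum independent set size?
Maximum independent set = 5

By König's theorem:
- Min vertex cover = Max matching = 4
- Max independent set = Total vertices - Min vertex cover
- Max independent set = 9 - 4 = 5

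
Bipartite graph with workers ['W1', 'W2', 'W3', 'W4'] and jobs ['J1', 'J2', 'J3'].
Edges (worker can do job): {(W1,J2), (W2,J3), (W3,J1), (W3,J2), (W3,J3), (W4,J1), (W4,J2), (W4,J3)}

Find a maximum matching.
Matching: {(W1,J2), (W3,J1), (W4,J3)}

Maximum matching (size 3):
  W1 → J2
  W3 → J1
  W4 → J3

Each worker is assigned to at most one job, and each job to at most one worker.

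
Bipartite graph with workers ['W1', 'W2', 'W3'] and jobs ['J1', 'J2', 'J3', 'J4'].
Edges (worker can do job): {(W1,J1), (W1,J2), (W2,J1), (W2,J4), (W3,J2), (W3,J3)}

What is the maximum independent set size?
Maximum independent set = 4

By König's theorem:
- Min vertex cover = Max matching = 3
- Max independent set = Total vertices - Min vertex cover
- Max independent set = 7 - 3 = 4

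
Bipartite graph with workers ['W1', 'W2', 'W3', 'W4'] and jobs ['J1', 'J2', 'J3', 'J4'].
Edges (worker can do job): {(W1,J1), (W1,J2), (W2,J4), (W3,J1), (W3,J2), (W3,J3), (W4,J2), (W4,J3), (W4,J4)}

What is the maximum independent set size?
Maximum independent set = 4

By König's theorem:
- Min vertex cover = Max matching = 4
- Max independent set = Total vertices - Min vertex cover
- Max independent set = 8 - 4 = 4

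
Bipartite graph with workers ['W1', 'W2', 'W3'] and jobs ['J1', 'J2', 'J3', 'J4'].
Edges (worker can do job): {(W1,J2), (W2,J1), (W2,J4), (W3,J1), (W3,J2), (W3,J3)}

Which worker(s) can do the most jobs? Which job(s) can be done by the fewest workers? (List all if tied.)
Most versatile: W3 (3 jobs); Least covered: J3, J4 (1 workers)

Worker degrees (jobs they can do): W1:1, W2:2, W3:3
Job degrees (workers who can do it): J1:2, J2:2, J3:1, J4:1

Maximum worker degree is 3, achieved by: W3
Minimum job degree is 1, achieved by: J3, J4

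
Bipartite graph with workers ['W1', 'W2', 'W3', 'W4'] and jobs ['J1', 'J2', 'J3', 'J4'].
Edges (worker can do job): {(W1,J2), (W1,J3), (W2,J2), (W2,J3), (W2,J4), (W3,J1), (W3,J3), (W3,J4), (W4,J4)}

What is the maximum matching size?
Maximum matching size = 4

Maximum matching: {(W1,J2), (W2,J3), (W3,J1), (W4,J4)}
Size: 4

This assigns 4 workers to 4 distinct jobs.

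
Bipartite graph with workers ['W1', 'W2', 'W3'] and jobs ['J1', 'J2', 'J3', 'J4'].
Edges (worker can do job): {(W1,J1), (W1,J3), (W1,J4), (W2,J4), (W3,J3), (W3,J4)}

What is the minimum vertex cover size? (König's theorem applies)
Minimum vertex cover size = 3

By König's theorem: in bipartite graphs,
min vertex cover = max matching = 3

Maximum matching has size 3, so minimum vertex cover also has size 3.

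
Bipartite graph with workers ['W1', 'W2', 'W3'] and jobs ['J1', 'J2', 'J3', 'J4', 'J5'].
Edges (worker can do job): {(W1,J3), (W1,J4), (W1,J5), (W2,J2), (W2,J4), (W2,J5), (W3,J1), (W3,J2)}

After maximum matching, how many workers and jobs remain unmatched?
Unmatched: 0 workers, 2 jobs

Maximum matching size: 3
Workers: 3 total, 3 matched, 0 unmatched
Jobs: 5 total, 3 matched, 2 unmatched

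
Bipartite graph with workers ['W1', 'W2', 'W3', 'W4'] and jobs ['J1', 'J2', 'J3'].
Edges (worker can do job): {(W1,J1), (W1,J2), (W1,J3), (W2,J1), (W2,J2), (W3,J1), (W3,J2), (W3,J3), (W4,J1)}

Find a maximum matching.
Matching: {(W1,J3), (W3,J2), (W4,J1)}

Maximum matching (size 3):
  W1 → J3
  W3 → J2
  W4 → J1

Each worker is assigned to at most one job, and each job to at most one worker.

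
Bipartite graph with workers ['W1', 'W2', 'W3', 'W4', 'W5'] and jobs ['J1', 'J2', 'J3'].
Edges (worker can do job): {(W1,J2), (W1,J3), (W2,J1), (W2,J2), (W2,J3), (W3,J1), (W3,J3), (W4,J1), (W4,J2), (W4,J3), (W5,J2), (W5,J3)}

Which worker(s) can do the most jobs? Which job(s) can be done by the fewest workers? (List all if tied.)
Most versatile: W2, W4 (3 jobs); Least covered: J1 (3 workers)

Worker degrees (jobs they can do): W1:2, W2:3, W3:2, W4:3, W5:2
Job degrees (workers who can do it): J1:3, J2:4, J3:5

Maximum worker degree is 3, achieved by: W2, W4
Minimum job degree is 3, achieved by: J1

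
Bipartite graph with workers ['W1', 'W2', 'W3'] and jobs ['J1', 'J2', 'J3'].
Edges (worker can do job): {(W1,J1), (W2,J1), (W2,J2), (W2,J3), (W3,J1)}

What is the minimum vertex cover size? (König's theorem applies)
Minimum vertex cover size = 2

By König's theorem: in bipartite graphs,
min vertex cover = max matching = 2

Maximum matching has size 2, so minimum vertex cover also has size 2.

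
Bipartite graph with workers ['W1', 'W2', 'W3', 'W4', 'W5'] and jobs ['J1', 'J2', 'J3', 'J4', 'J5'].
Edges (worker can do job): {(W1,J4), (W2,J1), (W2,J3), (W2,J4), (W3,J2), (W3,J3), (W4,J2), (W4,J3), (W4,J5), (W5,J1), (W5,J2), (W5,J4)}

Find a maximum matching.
Matching: {(W1,J4), (W2,J3), (W3,J2), (W4,J5), (W5,J1)}

Maximum matching (size 5):
  W1 → J4
  W2 → J3
  W3 → J2
  W4 → J5
  W5 → J1

Each worker is assigned to at most one job, and each job to at most one worker.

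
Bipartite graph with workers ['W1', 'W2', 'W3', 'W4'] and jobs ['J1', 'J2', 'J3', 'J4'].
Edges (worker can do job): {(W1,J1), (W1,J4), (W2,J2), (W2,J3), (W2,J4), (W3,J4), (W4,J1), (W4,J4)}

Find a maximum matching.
Matching: {(W2,J3), (W3,J4), (W4,J1)}

Maximum matching (size 3):
  W2 → J3
  W3 → J4
  W4 → J1

Each worker is assigned to at most one job, and each job to at most one worker.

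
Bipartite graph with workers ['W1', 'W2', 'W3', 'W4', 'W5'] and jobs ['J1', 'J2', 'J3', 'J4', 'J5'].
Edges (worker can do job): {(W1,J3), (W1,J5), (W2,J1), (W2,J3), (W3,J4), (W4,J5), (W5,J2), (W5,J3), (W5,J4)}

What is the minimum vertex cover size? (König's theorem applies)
Minimum vertex cover size = 5

By König's theorem: in bipartite graphs,
min vertex cover = max matching = 5

Maximum matching has size 5, so minimum vertex cover also has size 5.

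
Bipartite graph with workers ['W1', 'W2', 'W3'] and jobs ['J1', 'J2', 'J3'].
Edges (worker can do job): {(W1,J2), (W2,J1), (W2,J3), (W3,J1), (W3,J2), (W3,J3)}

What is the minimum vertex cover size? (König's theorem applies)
Minimum vertex cover size = 3

By König's theorem: in bipartite graphs,
min vertex cover = max matching = 3

Maximum matching has size 3, so minimum vertex cover also has size 3.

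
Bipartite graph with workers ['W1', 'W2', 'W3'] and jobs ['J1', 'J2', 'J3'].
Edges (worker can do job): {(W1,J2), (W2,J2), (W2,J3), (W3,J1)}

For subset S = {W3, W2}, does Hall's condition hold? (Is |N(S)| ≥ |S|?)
Yes: |N(S)| = 3, |S| = 2

Subset S = {W3, W2}
Neighbors N(S) = {J1, J2, J3}

|N(S)| = 3, |S| = 2
Hall's condition: |N(S)| ≥ |S| is satisfied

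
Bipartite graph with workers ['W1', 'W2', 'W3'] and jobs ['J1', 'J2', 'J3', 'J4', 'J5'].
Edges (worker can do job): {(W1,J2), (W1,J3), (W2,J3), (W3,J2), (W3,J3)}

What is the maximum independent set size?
Maximum independent set = 6

By König's theorem:
- Min vertex cover = Max matching = 2
- Max independent set = Total vertices - Min vertex cover
- Max independent set = 8 - 2 = 6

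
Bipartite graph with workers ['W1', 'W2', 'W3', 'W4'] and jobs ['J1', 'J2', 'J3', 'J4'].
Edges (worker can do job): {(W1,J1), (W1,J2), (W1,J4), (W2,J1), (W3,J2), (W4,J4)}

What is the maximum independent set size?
Maximum independent set = 5

By König's theorem:
- Min vertex cover = Max matching = 3
- Max independent set = Total vertices - Min vertex cover
- Max independent set = 8 - 3 = 5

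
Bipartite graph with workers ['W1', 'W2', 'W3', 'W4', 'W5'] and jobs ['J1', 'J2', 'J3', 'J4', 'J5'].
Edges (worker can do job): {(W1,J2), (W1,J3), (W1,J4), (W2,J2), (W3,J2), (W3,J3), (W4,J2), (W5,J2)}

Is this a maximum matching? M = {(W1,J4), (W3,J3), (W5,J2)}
Yes, size 3 is maximum

Proposed matching has size 3.
Maximum matching size for this graph: 3.

This is a maximum matching.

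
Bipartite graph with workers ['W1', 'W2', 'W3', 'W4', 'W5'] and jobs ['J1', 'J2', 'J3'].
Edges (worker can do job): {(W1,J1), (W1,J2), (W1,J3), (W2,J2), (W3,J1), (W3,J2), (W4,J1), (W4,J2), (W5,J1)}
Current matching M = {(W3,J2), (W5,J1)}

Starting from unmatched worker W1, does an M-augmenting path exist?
Yes: W1 → J3

An M-augmenting path alternates non-matching / matching edges, starting and ending at unmatched vertices.
Path: W1 → J3
(J3 is unmatched in M, so the path is augmenting.)
Flipping edges along this path would increase |M| from 2 to 3.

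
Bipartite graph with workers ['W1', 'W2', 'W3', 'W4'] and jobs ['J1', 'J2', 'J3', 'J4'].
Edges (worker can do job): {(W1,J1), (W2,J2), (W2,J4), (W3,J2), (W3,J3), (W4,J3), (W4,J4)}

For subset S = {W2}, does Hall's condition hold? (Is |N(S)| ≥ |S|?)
Yes: |N(S)| = 2, |S| = 1

Subset S = {W2}
Neighbors N(S) = {J2, J4}

|N(S)| = 2, |S| = 1
Hall's condition: |N(S)| ≥ |S| is satisfied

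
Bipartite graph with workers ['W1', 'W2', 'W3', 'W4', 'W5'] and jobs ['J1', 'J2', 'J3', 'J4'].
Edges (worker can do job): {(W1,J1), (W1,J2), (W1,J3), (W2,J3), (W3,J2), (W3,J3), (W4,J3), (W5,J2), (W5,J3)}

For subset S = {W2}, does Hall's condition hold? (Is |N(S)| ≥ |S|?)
Yes: |N(S)| = 1, |S| = 1

Subset S = {W2}
Neighbors N(S) = {J3}

|N(S)| = 1, |S| = 1
Hall's condition: |N(S)| ≥ |S| is satisfied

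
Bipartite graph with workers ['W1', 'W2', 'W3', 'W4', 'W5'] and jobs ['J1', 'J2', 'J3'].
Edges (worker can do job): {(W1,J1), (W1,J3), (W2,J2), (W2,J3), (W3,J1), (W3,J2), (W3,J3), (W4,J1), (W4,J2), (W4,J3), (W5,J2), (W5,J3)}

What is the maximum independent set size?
Maximum independent set = 5

By König's theorem:
- Min vertex cover = Max matching = 3
- Max independent set = Total vertices - Min vertex cover
- Max independent set = 8 - 3 = 5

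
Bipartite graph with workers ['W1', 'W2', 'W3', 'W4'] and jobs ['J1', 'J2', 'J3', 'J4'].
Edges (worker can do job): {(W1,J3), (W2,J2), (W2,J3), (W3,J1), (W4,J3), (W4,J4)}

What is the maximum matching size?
Maximum matching size = 4

Maximum matching: {(W1,J3), (W2,J2), (W3,J1), (W4,J4)}
Size: 4

This assigns 4 workers to 4 distinct jobs.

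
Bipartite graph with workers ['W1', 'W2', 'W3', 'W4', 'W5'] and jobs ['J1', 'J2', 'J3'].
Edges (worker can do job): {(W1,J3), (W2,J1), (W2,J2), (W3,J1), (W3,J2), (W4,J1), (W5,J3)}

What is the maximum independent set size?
Maximum independent set = 5

By König's theorem:
- Min vertex cover = Max matching = 3
- Max independent set = Total vertices - Min vertex cover
- Max independent set = 8 - 3 = 5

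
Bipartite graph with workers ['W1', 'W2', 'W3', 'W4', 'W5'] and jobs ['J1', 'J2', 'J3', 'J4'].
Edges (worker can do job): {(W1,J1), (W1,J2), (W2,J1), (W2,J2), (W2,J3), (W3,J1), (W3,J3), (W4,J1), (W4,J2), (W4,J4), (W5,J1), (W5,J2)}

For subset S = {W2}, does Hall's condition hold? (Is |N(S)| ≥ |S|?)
Yes: |N(S)| = 3, |S| = 1

Subset S = {W2}
Neighbors N(S) = {J1, J2, J3}

|N(S)| = 3, |S| = 1
Hall's condition: |N(S)| ≥ |S| is satisfied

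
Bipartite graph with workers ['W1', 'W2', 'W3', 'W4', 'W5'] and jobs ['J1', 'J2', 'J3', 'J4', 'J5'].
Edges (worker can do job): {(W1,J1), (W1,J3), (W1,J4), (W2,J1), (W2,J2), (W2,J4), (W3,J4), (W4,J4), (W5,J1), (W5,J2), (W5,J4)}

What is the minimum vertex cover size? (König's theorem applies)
Minimum vertex cover size = 4

By König's theorem: in bipartite graphs,
min vertex cover = max matching = 4

Maximum matching has size 4, so minimum vertex cover also has size 4.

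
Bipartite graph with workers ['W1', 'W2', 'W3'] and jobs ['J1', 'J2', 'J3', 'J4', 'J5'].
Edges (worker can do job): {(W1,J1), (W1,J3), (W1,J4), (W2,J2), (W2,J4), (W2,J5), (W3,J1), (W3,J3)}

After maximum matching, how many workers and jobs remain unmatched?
Unmatched: 0 workers, 2 jobs

Maximum matching size: 3
Workers: 3 total, 3 matched, 0 unmatched
Jobs: 5 total, 3 matched, 2 unmatched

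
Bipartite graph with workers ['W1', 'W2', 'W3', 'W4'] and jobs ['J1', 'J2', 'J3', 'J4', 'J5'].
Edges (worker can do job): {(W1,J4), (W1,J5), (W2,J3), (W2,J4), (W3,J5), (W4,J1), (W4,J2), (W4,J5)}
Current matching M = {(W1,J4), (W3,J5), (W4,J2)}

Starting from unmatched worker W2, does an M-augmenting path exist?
Yes: W2 → J3

An M-augmenting path alternates non-matching / matching edges, starting and ending at unmatched vertices.
Path: W2 → J3
(J3 is unmatched in M, so the path is augmenting.)
Flipping edges along this path would increase |M| from 3 to 4.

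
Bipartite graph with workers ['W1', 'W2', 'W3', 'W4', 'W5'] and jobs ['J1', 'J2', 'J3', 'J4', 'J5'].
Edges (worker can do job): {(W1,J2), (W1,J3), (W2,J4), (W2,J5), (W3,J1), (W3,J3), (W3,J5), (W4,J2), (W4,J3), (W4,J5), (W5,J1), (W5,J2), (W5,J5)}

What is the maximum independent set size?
Maximum independent set = 5

By König's theorem:
- Min vertex cover = Max matching = 5
- Max independent set = Total vertices - Min vertex cover
- Max independent set = 10 - 5 = 5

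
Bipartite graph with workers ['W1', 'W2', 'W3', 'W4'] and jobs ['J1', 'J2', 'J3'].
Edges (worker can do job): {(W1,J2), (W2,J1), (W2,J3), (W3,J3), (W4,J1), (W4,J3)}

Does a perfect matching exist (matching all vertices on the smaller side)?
Yes, perfect matching exists (size 3)

Perfect matching: {(W1,J2), (W3,J3), (W4,J1)}
All 3 vertices on the smaller side are matched.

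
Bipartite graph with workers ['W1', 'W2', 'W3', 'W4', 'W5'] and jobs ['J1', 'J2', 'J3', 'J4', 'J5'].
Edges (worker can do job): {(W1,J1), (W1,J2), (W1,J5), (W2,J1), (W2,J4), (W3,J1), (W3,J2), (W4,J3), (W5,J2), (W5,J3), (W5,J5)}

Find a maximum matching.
Matching: {(W1,J2), (W2,J4), (W3,J1), (W4,J3), (W5,J5)}

Maximum matching (size 5):
  W1 → J2
  W2 → J4
  W3 → J1
  W4 → J3
  W5 → J5

Each worker is assigned to at most one job, and each job to at most one worker.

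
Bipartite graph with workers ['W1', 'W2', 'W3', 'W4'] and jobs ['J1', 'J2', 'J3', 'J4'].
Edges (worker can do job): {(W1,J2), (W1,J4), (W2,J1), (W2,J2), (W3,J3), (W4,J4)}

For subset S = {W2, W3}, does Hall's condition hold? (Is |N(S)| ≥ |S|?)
Yes: |N(S)| = 3, |S| = 2

Subset S = {W2, W3}
Neighbors N(S) = {J1, J2, J3}

|N(S)| = 3, |S| = 2
Hall's condition: |N(S)| ≥ |S| is satisfied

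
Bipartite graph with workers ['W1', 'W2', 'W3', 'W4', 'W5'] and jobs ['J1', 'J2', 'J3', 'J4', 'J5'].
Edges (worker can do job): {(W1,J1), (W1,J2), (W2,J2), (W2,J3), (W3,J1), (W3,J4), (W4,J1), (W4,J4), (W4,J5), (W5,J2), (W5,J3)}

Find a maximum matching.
Matching: {(W1,J1), (W2,J2), (W3,J4), (W4,J5), (W5,J3)}

Maximum matching (size 5):
  W1 → J1
  W2 → J2
  W3 → J4
  W4 → J5
  W5 → J3

Each worker is assigned to at most one job, and each job to at most one worker.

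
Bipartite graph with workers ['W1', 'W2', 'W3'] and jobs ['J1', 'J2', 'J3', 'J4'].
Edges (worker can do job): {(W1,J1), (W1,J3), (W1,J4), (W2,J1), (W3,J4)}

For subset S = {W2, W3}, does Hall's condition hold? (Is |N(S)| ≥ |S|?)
Yes: |N(S)| = 2, |S| = 2

Subset S = {W2, W3}
Neighbors N(S) = {J1, J4}

|N(S)| = 2, |S| = 2
Hall's condition: |N(S)| ≥ |S| is satisfied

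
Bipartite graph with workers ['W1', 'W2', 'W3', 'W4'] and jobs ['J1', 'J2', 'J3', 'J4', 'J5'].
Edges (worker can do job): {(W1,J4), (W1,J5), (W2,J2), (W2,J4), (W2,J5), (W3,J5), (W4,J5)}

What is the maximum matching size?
Maximum matching size = 3

Maximum matching: {(W1,J4), (W2,J2), (W4,J5)}
Size: 3

This assigns 3 workers to 3 distinct jobs.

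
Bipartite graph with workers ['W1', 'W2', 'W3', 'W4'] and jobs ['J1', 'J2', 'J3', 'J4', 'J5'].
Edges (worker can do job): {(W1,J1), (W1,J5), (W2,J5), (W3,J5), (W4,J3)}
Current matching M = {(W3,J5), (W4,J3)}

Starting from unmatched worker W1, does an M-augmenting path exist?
Yes: W1 → J1

An M-augmenting path alternates non-matching / matching edges, starting and ending at unmatched vertices.
Path: W1 → J1
(J1 is unmatched in M, so the path is augmenting.)
Flipping edges along this path would increase |M| from 2 to 3.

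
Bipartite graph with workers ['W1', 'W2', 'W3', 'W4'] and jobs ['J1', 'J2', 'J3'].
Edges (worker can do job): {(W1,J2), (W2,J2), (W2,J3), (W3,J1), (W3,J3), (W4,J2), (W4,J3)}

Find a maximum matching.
Matching: {(W2,J3), (W3,J1), (W4,J2)}

Maximum matching (size 3):
  W2 → J3
  W3 → J1
  W4 → J2

Each worker is assigned to at most one job, and each job to at most one worker.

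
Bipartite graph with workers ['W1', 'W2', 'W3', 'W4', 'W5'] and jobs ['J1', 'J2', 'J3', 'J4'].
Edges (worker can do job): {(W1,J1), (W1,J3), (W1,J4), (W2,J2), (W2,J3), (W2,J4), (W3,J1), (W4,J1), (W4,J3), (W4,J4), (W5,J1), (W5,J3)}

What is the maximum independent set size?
Maximum independent set = 5

By König's theorem:
- Min vertex cover = Max matching = 4
- Max independent set = Total vertices - Min vertex cover
- Max independent set = 9 - 4 = 5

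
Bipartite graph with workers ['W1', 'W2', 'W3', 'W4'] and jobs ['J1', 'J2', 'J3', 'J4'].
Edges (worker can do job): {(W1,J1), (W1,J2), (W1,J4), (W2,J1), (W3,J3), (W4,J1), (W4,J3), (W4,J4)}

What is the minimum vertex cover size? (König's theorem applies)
Minimum vertex cover size = 4

By König's theorem: in bipartite graphs,
min vertex cover = max matching = 4

Maximum matching has size 4, so minimum vertex cover also has size 4.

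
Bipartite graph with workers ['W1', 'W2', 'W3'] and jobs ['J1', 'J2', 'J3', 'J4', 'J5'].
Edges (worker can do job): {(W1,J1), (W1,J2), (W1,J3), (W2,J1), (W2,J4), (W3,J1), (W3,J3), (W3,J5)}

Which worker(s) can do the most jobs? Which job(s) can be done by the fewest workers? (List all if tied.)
Most versatile: W1, W3 (3 jobs); Least covered: J2, J4, J5 (1 workers)

Worker degrees (jobs they can do): W1:3, W2:2, W3:3
Job degrees (workers who can do it): J1:3, J2:1, J3:2, J4:1, J5:1

Maximum worker degree is 3, achieved by: W1, W3
Minimum job degree is 1, achieved by: J2, J4, J5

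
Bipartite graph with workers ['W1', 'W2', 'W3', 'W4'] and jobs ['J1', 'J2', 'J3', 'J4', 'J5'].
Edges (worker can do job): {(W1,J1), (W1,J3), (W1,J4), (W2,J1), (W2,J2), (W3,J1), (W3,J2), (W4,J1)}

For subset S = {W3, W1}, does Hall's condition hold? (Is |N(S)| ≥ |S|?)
Yes: |N(S)| = 4, |S| = 2

Subset S = {W3, W1}
Neighbors N(S) = {J1, J2, J3, J4}

|N(S)| = 4, |S| = 2
Hall's condition: |N(S)| ≥ |S| is satisfied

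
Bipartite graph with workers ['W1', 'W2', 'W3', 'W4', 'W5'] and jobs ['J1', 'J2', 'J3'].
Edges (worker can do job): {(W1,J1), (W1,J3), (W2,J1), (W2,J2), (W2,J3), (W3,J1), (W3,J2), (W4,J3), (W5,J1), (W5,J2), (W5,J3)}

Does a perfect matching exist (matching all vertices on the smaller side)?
Yes, perfect matching exists (size 3)

Perfect matching: {(W3,J2), (W4,J3), (W5,J1)}
All 3 vertices on the smaller side are matched.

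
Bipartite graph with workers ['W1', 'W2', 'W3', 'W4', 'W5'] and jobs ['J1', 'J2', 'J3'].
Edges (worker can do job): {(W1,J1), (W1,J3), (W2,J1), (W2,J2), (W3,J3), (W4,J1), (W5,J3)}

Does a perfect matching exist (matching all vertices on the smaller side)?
Yes, perfect matching exists (size 3)

Perfect matching: {(W2,J2), (W3,J3), (W4,J1)}
All 3 vertices on the smaller side are matched.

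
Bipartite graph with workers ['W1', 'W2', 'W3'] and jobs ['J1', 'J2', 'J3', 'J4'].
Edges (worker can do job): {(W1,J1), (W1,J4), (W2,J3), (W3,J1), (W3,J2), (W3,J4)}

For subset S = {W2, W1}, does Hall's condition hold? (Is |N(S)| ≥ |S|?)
Yes: |N(S)| = 3, |S| = 2

Subset S = {W2, W1}
Neighbors N(S) = {J1, J3, J4}

|N(S)| = 3, |S| = 2
Hall's condition: |N(S)| ≥ |S| is satisfied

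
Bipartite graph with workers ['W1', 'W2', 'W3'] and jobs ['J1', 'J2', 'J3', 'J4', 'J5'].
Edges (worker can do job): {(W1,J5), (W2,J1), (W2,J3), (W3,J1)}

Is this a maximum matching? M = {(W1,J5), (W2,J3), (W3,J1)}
Yes, size 3 is maximum

Proposed matching has size 3.
Maximum matching size for this graph: 3.

This is a maximum matching.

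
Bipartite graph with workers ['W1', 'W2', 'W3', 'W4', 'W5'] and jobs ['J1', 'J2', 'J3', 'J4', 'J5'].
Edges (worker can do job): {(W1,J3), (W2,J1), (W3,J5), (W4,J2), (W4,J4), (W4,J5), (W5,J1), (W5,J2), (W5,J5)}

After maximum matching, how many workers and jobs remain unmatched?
Unmatched: 0 workers, 0 jobs

Maximum matching size: 5
Workers: 5 total, 5 matched, 0 unmatched
Jobs: 5 total, 5 matched, 0 unmatched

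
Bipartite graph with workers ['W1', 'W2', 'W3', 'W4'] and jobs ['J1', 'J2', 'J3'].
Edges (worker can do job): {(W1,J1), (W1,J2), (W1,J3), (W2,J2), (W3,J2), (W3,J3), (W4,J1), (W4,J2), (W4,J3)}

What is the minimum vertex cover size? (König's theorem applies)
Minimum vertex cover size = 3

By König's theorem: in bipartite graphs,
min vertex cover = max matching = 3

Maximum matching has size 3, so minimum vertex cover also has size 3.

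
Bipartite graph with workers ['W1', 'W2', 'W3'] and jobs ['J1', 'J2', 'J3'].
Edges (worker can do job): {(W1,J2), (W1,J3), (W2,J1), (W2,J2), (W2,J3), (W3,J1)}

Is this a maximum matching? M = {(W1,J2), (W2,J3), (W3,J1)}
Yes, size 3 is maximum

Proposed matching has size 3.
Maximum matching size for this graph: 3.

This is a maximum matching.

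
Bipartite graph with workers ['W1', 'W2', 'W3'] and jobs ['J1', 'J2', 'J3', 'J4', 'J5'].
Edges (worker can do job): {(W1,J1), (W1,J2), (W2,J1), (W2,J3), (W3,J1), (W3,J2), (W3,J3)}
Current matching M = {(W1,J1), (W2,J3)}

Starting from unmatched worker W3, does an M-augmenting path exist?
Yes: W3 → J2

An M-augmenting path alternates non-matching / matching edges, starting and ending at unmatched vertices.
Path: W3 → J2
(J2 is unmatched in M, so the path is augmenting.)
Flipping edges along this path would increase |M| from 2 to 3.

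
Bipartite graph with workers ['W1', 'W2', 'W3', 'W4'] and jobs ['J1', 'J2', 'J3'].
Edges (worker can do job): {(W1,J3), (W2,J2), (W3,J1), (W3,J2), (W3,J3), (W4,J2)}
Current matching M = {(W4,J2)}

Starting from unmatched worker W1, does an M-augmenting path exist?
Yes: W1 → J3

An M-augmenting path alternates non-matching / matching edges, starting and ending at unmatched vertices.
Path: W1 → J3
(J3 is unmatched in M, so the path is augmenting.)
Flipping edges along this path would increase |M| from 1 to 2.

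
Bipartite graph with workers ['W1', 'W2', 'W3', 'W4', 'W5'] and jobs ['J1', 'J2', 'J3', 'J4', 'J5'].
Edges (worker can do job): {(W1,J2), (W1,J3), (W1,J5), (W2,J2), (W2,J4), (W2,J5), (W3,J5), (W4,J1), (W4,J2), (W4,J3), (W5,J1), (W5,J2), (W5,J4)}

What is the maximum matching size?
Maximum matching size = 5

Maximum matching: {(W1,J3), (W2,J4), (W3,J5), (W4,J2), (W5,J1)}
Size: 5

This assigns 5 workers to 5 distinct jobs.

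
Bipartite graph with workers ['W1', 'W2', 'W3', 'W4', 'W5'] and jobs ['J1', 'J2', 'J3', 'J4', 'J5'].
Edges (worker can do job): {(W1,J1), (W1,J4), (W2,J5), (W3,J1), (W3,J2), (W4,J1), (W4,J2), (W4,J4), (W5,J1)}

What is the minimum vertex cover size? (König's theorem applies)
Minimum vertex cover size = 4

By König's theorem: in bipartite graphs,
min vertex cover = max matching = 4

Maximum matching has size 4, so minimum vertex cover also has size 4.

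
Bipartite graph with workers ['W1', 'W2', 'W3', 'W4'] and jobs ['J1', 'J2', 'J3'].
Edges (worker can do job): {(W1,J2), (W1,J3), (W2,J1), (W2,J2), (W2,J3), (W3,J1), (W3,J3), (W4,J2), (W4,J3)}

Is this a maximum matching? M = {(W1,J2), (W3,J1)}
No, size 2 is not maximum

Proposed matching has size 2.
Maximum matching size for this graph: 3.

This is NOT maximum - can be improved to size 3.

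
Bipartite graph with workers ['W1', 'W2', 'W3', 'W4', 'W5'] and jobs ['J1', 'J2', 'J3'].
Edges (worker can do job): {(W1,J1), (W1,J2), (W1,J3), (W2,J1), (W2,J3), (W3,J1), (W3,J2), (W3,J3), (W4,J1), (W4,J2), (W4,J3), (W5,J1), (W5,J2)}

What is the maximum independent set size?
Maximum independent set = 5

By König's theorem:
- Min vertex cover = Max matching = 3
- Max independent set = Total vertices - Min vertex cover
- Max independent set = 8 - 3 = 5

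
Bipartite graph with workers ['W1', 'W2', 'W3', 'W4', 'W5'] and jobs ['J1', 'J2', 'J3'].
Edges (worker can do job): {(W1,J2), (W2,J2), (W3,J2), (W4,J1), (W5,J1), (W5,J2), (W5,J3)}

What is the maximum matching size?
Maximum matching size = 3

Maximum matching: {(W3,J2), (W4,J1), (W5,J3)}
Size: 3

This assigns 3 workers to 3 distinct jobs.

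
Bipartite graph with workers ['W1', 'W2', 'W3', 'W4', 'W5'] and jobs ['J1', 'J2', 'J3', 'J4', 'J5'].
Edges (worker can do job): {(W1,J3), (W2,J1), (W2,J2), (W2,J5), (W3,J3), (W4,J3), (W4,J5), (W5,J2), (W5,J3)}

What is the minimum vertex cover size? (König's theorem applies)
Minimum vertex cover size = 4

By König's theorem: in bipartite graphs,
min vertex cover = max matching = 4

Maximum matching has size 4, so minimum vertex cover also has size 4.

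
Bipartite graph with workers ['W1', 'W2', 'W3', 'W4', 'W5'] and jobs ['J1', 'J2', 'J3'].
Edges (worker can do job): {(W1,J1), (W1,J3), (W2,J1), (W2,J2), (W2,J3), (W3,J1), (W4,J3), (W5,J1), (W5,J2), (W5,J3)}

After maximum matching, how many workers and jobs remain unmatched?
Unmatched: 2 workers, 0 jobs

Maximum matching size: 3
Workers: 5 total, 3 matched, 2 unmatched
Jobs: 3 total, 3 matched, 0 unmatched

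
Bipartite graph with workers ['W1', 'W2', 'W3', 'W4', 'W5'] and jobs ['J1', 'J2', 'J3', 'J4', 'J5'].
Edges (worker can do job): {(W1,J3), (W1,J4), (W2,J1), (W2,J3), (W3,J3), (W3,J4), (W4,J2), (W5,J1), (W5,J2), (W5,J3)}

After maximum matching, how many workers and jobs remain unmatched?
Unmatched: 1 workers, 1 jobs

Maximum matching size: 4
Workers: 5 total, 4 matched, 1 unmatched
Jobs: 5 total, 4 matched, 1 unmatched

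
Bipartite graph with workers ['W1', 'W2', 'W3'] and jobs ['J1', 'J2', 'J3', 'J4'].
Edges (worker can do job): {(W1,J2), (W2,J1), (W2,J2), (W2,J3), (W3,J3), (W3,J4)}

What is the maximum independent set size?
Maximum independent set = 4

By König's theorem:
- Min vertex cover = Max matching = 3
- Max independent set = Total vertices - Min vertex cover
- Max independent set = 7 - 3 = 4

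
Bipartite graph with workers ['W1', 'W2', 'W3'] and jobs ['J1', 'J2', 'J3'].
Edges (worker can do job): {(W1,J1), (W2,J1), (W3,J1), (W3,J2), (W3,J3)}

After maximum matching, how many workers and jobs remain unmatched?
Unmatched: 1 workers, 1 jobs

Maximum matching size: 2
Workers: 3 total, 2 matched, 1 unmatched
Jobs: 3 total, 2 matched, 1 unmatched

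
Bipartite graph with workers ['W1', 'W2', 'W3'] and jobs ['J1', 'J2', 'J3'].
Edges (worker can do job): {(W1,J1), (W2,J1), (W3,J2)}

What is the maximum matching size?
Maximum matching size = 2

Maximum matching: {(W1,J1), (W3,J2)}
Size: 2

This assigns 2 workers to 2 distinct jobs.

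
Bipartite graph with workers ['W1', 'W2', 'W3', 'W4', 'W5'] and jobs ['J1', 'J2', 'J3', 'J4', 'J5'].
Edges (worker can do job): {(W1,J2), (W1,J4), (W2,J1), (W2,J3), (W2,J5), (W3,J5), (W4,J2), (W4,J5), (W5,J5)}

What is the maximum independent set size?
Maximum independent set = 6

By König's theorem:
- Min vertex cover = Max matching = 4
- Max independent set = Total vertices - Min vertex cover
- Max independent set = 10 - 4 = 6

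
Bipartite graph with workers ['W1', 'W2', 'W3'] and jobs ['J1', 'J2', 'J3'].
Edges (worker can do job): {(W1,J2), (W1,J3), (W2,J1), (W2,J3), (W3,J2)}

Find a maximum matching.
Matching: {(W1,J3), (W2,J1), (W3,J2)}

Maximum matching (size 3):
  W1 → J3
  W2 → J1
  W3 → J2

Each worker is assigned to at most one job, and each job to at most one worker.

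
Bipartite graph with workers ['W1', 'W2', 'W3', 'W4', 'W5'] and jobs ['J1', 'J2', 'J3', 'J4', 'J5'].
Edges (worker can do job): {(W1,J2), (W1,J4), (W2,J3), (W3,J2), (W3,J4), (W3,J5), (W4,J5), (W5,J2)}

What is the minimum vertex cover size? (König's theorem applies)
Minimum vertex cover size = 4

By König's theorem: in bipartite graphs,
min vertex cover = max matching = 4

Maximum matching has size 4, so minimum vertex cover also has size 4.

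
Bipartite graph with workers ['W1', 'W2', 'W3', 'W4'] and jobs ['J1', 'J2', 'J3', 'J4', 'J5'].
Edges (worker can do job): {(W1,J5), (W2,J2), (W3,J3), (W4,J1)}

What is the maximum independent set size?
Maximum independent set = 5

By König's theorem:
- Min vertex cover = Max matching = 4
- Max independent set = Total vertices - Min vertex cover
- Max independent set = 9 - 4 = 5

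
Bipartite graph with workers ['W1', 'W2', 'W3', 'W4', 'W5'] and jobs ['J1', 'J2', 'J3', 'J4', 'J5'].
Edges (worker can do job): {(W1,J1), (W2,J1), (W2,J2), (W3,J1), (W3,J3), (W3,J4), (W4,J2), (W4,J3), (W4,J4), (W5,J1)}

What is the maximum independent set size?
Maximum independent set = 6

By König's theorem:
- Min vertex cover = Max matching = 4
- Max independent set = Total vertices - Min vertex cover
- Max independent set = 10 - 4 = 6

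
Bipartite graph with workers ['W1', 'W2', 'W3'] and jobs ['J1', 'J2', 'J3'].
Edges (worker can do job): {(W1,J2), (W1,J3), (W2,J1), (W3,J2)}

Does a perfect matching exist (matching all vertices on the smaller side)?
Yes, perfect matching exists (size 3)

Perfect matching: {(W1,J3), (W2,J1), (W3,J2)}
All 3 vertices on the smaller side are matched.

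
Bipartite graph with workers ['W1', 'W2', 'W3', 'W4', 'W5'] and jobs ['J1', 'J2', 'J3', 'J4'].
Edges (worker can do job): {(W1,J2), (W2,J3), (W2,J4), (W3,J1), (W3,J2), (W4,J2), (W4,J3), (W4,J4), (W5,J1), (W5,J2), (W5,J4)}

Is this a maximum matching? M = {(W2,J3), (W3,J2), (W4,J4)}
No, size 3 is not maximum

Proposed matching has size 3.
Maximum matching size for this graph: 4.

This is NOT maximum - can be improved to size 4.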